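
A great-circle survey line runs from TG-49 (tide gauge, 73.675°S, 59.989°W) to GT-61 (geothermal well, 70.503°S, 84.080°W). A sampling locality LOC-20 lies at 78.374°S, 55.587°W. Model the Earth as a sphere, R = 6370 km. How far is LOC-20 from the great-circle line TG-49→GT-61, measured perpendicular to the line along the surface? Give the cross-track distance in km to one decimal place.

496.2 km

δ₁₃ = central angle TG-49→LOC-20 = 0.084028 rad  (haversine)
θ₁₃ = bearing TG-49→LOC-20 = 169.380°,  θ₁₂ = bearing TG-49→GT-61 = 281.386°
dₓₜ = R·arcsin(sin δ₁₃ · sin(θ₁₃ − θ₁₂)) = 6370·arcsin(0.08393·sin(-112.006°)) = -496.181 km
|dₓₜ| = 496.181 km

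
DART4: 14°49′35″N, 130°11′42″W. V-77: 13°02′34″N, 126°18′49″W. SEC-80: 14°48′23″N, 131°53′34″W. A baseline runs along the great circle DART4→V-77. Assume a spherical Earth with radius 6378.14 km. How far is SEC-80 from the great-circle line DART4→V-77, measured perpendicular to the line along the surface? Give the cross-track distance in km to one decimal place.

DART4: φ = +14.82639°, λ = -130.19500°
V-77: φ = +13.04278°, λ = -126.31361°
SEC-80: φ = +14.80639°, λ = -131.89278°
δ₁₃ = central angle DART4→SEC-80 = 0.028649 rad  (haversine)
θ₁₃ = bearing DART4→SEC-80 = 269.519°,  θ₁₂ = bearing DART4→V-77 = 114.859°
dₓₜ = R·arcsin(sin δ₁₃ · sin(θ₁₃ − θ₁₂)) = 6378.14·arcsin(0.02864·sin(154.660°)) = 78.195 km
|dₓₜ| = 78.195 km

78.2 km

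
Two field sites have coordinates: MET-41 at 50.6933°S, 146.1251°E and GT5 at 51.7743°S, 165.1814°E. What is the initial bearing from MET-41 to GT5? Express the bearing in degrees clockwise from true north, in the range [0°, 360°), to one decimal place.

102.6°

Δλ = 19.0563°
y = sin Δλ · cos φ₂ = 0.202024
x = cos φ₁ sin φ₂ − sin φ₁ cos φ₂ cos Δλ = -0.045104
θ = atan2(y, x) = 102.5854° → 102.5854° (mod 360°)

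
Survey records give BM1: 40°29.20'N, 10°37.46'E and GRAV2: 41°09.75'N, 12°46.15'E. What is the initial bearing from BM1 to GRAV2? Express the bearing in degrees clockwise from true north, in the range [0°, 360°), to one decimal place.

BM1: φ = +40.48667°, λ = +10.62433°
GRAV2: φ = +41.16250°, λ = +12.76917°
Δλ = 2.1448°
y = sin Δλ · cos φ₂ = 0.028176
x = cos φ₁ sin φ₂ − sin φ₁ cos φ₂ cos Δλ = 0.012138
θ = atan2(y, x) = 66.6944° → 66.6944° (mod 360°)

66.7°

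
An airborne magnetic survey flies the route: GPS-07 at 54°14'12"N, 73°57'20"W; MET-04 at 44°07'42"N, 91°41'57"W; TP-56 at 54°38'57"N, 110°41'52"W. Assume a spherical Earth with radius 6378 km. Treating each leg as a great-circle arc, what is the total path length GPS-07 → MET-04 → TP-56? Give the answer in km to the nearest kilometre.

3501 km

GPS-07: φ = +54.23667°, λ = -73.95556°
MET-04: φ = +44.12833°, λ = -91.69917°
TP-56: φ = +54.64917°, λ = -110.69778°
GPS-07→MET-04: c = 0.267170 rad, d = 1704.01 km
MET-04→TP-56: c = 0.281766 rad, d = 1797.10 km
Total = 1704.01 + 1797.10 = 3501.11 km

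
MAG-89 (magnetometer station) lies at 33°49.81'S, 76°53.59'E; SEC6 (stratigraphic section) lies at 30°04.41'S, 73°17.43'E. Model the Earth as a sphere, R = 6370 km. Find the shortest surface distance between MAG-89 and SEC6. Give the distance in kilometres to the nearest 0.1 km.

538.4 km

MAG-89: φ = -33.83017°, λ = +76.89317°
SEC6: φ = -30.07350°, λ = +73.29050°
Δφ = 3.7567°,  Δλ = -3.6027°
a = sin²(Δφ/2) + cos φ₁ cos φ₂ sin²(Δλ/2) = 0.001785
c = 2·arcsin(√a) = 0.084516 rad = 4.8424°
d = R·c = 6370 × 0.084516 = 538.4 km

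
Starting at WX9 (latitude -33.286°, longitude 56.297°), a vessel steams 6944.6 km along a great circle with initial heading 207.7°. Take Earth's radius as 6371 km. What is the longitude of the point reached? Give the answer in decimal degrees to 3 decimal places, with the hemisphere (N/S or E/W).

39.831°W

δ = d/R = 6944.6/6371 = 1.090033 rad
φ₂ = arcsin(sin φ₁ cos δ + cos φ₁ sin δ cos θ)
   = arcsin(-0.54882·0.46246 + 0.83594·0.88664·-0.88539) = -65.51108°
λ₂ = λ₁ + atan2(sin θ sin δ cos φ₁, cos δ − sin φ₁ sin φ₂) = -39.83122°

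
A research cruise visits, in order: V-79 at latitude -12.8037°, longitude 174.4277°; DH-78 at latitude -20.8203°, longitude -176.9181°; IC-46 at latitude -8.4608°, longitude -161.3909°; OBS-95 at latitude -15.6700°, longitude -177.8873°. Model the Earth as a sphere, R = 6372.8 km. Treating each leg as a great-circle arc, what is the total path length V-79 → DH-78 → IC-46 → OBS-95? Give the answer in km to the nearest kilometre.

5406 km

V-79→DH-78: c = 0.201086 rad, d = 1281.48 km
DH-78→IC-46: c = 0.339018 rad, d = 2160.49 km
IC-46→OBS-95: c = 0.308160 rad, d = 1963.84 km
Total = 1281.48 + 2160.49 + 1963.84 = 5405.81 km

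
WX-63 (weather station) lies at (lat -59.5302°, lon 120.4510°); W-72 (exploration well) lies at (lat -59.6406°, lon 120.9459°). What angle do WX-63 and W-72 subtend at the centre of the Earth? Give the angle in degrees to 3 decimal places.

Δφ = -0.1104°,  Δλ = 0.4949°
a = sin²(Δφ/2) + cos φ₁ cos φ₂ sin²(Δλ/2) = 0.000006
c = 2·arcsin(√a) = 0.004779 rad = 0.2738°

0.274°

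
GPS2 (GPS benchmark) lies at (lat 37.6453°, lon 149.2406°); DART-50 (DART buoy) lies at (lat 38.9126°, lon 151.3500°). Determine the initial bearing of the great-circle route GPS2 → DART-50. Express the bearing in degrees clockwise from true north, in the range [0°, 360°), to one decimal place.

51.9°

Δλ = 2.1094°
y = sin Δλ · cos φ₂ = 0.028640
x = cos φ₁ sin φ₂ − sin φ₁ cos φ₂ cos Δλ = 0.022439
θ = atan2(y, x) = 51.9223° → 51.9223° (mod 360°)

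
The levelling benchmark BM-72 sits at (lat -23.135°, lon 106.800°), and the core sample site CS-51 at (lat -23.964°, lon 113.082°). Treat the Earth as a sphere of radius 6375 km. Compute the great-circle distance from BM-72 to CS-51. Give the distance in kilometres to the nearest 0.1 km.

647.3 km

Δφ = -0.8290°,  Δλ = 6.2820°
a = sin²(Δφ/2) + cos φ₁ cos φ₂ sin²(Δλ/2) = 0.002575
c = 2·arcsin(√a) = 0.101537 rad = 5.8176°
d = R·c = 6375 × 0.101537 = 647.3 km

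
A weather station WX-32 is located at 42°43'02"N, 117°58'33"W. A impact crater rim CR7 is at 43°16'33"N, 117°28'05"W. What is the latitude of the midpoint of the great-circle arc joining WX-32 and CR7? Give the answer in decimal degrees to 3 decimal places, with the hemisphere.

WX-32: φ = +42.71722°, λ = -117.97583°
CR7: φ = +43.27583°, λ = -117.46806°
Bx = cos φ₂ cos Δλ = 0.728033,  By = cos φ₂ sin Δλ = 0.006452
φₘ = atan2(sin φ₁ + sin φ₂, √((cos φ₁ + Bx)² + By²)) = 42.99681°
λₘ = λ₁ + atan2(By, cos φ₁ + Bx) = -117.72310°

42.997°N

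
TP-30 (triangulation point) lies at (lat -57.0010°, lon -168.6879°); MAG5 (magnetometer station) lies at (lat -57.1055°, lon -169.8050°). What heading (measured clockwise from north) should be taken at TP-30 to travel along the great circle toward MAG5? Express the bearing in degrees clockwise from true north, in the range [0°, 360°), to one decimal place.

Δλ = -1.1171°
y = sin Δλ · cos φ₂ = -0.010588
x = cos φ₁ sin φ₂ − sin φ₁ cos φ₂ cos Δλ = -0.001910
θ = atan2(y, x) = -100.2280° → 259.7720° (mod 360°)

259.8°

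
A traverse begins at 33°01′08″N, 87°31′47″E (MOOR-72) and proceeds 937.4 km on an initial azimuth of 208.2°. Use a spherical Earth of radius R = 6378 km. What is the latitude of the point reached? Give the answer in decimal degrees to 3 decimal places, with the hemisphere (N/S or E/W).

25.520°N

MOOR-72: φ = +33.01889°, λ = +87.52972°
δ = d/R = 937.4/6378 = 0.146974 rad
φ₂ = arcsin(sin φ₁ cos δ + cos φ₁ sin δ cos θ)
   = arcsin(0.54492·0.98922 + 0.83849·0.14645·-0.88130) = 25.51978°
λ₂ = λ₁ + atan2(sin θ sin δ cos φ₁, cos δ − sin φ₁ sin φ₂) = 83.13171°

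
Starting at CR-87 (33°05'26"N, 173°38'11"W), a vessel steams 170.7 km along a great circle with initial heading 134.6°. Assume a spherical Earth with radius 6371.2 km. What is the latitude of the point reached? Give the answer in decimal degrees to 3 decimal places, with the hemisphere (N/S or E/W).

CR-87: φ = +33.09056°, λ = -173.63639°
δ = d/R = 170.7/6371.2 = 0.026792 rad
φ₂ = arcsin(sin φ₁ cos δ + cos φ₁ sin δ cos θ)
   = arcsin(0.54596·0.99964 + 0.83781·0.02679·-0.70215) = 32.00604°
λ₂ = λ₁ + atan2(sin θ sin δ cos φ₁, cos δ − sin φ₁ sin φ₂) = -172.34748°

32.006°N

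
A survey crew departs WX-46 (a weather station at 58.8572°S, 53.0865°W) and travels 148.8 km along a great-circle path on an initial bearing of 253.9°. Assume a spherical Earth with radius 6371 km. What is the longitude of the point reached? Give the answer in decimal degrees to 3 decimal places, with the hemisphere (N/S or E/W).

55.598°W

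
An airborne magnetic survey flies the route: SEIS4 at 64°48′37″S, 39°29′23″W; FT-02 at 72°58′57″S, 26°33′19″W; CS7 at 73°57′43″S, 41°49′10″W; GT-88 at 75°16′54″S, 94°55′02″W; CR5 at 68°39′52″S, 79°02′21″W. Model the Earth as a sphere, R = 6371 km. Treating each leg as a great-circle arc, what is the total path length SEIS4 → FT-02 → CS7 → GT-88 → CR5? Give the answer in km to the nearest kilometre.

SEIS4: φ = -64.81028°, λ = -39.48972°
FT-02: φ = -72.98250°, λ = -26.55528°
CS7: φ = -73.96194°, λ = -41.81944°
GT-88: φ = -75.28167°, λ = -94.91722°
CR5: φ = -68.66444°, λ = -79.03917°
SEIS4→FT-02: c = 0.163370 rad, d = 1040.83 km
FT-02→CS7: c = 0.077460 rad, d = 493.50 km
CS7→GT-88: c = 0.238517 rad, d = 1519.59 km
GT-88→CR5: c = 0.142871 rad, d = 910.23 km
Total = 1040.83 + 493.50 + 1519.59 + 910.23 = 3964.15 km

3964 km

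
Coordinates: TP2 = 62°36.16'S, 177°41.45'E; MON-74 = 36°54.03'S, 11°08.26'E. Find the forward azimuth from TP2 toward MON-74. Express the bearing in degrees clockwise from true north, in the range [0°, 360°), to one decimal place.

190.9°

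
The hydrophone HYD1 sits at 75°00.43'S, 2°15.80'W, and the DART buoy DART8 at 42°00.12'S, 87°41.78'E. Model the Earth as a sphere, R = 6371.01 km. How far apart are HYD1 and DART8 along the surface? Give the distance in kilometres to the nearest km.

HYD1: φ = -75.00717°, λ = -2.26333°
DART8: φ = -42.00200°, λ = +87.69633°
Δφ = 33.0052°,  Δλ = 89.9597°
a = sin²(Δφ/2) + cos φ₁ cos φ₂ sin²(Δλ/2) = 0.176744
c = 2·arcsin(√a) = 0.867792 rad = 49.7208°
d = R·c = 6371.01 × 0.867792 = 5528.7 km

5529 km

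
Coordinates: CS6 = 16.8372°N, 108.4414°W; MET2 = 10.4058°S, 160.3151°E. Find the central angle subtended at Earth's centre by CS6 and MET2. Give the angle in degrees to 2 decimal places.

Δφ = -27.2430°,  Δλ = -91.2435°
a = sin²(Δφ/2) + cos φ₁ cos φ₂ sin²(Δλ/2) = 0.536373
c = 2·arcsin(√a) = 1.643607 rad = 94.1717°

94.17°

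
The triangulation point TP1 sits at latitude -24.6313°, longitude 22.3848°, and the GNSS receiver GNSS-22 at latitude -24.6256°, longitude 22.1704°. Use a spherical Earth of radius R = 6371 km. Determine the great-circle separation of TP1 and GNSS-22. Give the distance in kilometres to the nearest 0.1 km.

21.7 km

Δφ = 0.0057°,  Δλ = -0.2144°
a = sin²(Δφ/2) + cos φ₁ cos φ₂ sin²(Δλ/2) = 0.000003
c = 2·arcsin(√a) = 0.003403 rad = 0.1950°
d = R·c = 6371 × 0.003403 = 21.7 km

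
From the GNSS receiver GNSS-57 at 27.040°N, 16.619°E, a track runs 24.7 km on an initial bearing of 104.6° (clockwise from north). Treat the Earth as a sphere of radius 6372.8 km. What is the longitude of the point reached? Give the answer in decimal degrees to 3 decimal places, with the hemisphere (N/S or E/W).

δ = d/R = 24.7/6372.8 = 0.003876 rad
φ₂ = arcsin(sin φ₁ cos δ + cos φ₁ sin δ cos θ)
   = arcsin(0.45461·0.99999 + 0.89069·0.00388·-0.25207) = 26.98382°
λ₂ = λ₁ + atan2(sin θ sin δ cos φ₁, cos δ − sin φ₁ sin φ₂) = 16.86015°

16.860°E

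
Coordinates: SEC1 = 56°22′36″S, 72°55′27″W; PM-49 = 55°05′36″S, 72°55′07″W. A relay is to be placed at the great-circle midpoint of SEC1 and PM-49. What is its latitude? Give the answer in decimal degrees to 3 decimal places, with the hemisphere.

SEC1: φ = -56.37667°, λ = -72.92417°
PM-49: φ = -55.09333°, λ = -72.91861°
Bx = cos φ₂ cos Δλ = 0.572241,  By = cos φ₂ sin Δλ = 0.000055
φₘ = atan2(sin φ₁ + sin φ₂, √((cos φ₁ + Bx)² + By²)) = -55.73500°
λₘ = λ₁ + atan2(By, cos φ₁ + Bx) = -72.92134°

55.735°S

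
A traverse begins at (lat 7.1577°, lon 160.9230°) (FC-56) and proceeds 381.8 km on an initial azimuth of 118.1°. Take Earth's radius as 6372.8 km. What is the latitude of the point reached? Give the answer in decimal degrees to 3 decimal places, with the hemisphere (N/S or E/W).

5.532°N

δ = d/R = 381.8/6372.8 = 0.059911 rad
φ₂ = arcsin(sin φ₁ cos δ + cos φ₁ sin δ cos θ)
   = arcsin(0.12460·0.99821 + 0.99221·0.05988·-0.47101) = 5.53162°
λ₂ = λ₁ + atan2(sin θ sin δ cos φ₁, cos δ − sin φ₁ sin φ₂) = 163.96480°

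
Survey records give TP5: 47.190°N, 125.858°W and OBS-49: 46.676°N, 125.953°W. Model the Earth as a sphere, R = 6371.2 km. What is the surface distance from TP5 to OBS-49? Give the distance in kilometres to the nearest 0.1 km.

Δφ = -0.5140°,  Δλ = -0.0950°
a = sin²(Δφ/2) + cos φ₁ cos φ₂ sin²(Δλ/2) = 0.000020
c = 2·arcsin(√a) = 0.009042 rad = 0.5181°
d = R·c = 6371.2 × 0.009042 = 57.6 km

57.6 km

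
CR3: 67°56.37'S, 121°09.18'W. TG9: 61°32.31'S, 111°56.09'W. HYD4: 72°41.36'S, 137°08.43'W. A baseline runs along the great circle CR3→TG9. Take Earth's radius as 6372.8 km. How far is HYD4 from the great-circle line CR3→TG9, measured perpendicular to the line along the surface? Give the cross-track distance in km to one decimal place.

CR3: φ = -67.93950°, λ = -121.15300°
TG9: φ = -61.53850°, λ = -111.93483°
HYD4: φ = -72.68933°, λ = -137.14050°
δ₁₃ = central angle CR3→HYD4 = 0.124634 rad  (haversine)
θ₁₃ = bearing CR3→HYD4 = 221.244°,  θ₁₂ = bearing CR3→TG9 = 35.818°
dₓₜ = R·arcsin(sin δ₁₃ · sin(θ₁₃ − θ₁₂)) = 6372.8·arcsin(0.12431·sin(185.426°)) = -74.908 km
|dₓₜ| = 74.908 km

74.9 km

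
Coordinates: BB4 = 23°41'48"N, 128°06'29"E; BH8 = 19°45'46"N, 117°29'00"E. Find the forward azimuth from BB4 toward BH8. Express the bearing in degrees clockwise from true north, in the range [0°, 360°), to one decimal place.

250.3°

BB4: φ = +23.69667°, λ = +128.10806°
BH8: φ = +19.76278°, λ = +117.48333°
Δλ = -10.6247°
y = sin Δλ · cos φ₂ = -0.173516
x = cos φ₁ sin φ₂ − sin φ₁ cos φ₂ cos Δλ = -0.062121
θ = atan2(y, x) = -109.6981° → 250.3019° (mod 360°)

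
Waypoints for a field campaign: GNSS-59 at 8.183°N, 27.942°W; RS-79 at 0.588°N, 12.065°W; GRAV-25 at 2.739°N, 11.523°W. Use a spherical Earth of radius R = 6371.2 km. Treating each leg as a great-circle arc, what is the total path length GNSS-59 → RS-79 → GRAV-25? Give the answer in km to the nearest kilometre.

2198 km

GNSS-59→RS-79: c = 0.306257 rad, d = 1951.23 km
RS-79→GRAV-25: c = 0.038714 rad, d = 246.66 km
Total = 1951.23 + 246.66 = 2197.88 km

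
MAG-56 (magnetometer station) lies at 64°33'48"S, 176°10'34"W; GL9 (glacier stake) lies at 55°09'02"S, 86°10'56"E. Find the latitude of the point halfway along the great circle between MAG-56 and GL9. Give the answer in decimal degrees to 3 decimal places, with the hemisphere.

MAG-56: φ = -64.56333°, λ = -176.17611°
GL9: φ = -55.15056°, λ = +86.18222°
Bx = cos φ₂ cos Δλ = -0.075986,  By = cos φ₂ sin Δλ = -0.566347
φₘ = atan2(sin φ₁ + sin φ₂, √((cos φ₁ + Bx)² + By²)) = -68.82760°
λₘ = λ₁ + atan2(By, cos φ₁ + Bx) = 125.79725°

68.828°S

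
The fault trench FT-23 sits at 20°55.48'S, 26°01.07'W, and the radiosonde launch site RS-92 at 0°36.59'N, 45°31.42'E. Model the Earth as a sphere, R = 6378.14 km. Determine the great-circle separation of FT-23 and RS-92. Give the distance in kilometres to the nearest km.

FT-23: φ = -20.92467°, λ = -26.01783°
RS-92: φ = +0.60983°, λ = +45.52367°
Δφ = 21.5345°,  Δλ = 71.5415°
a = sin²(Δφ/2) + cos φ₁ cos φ₂ sin²(Δλ/2) = 0.354040
c = 2·arcsin(√a) = 1.274564 rad = 73.0271°
d = R·c = 6378.14 × 1.274564 = 8129.3 km

8129 km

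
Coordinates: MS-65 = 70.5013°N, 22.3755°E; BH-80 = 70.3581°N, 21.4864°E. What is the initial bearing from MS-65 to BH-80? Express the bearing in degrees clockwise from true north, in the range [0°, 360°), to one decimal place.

Δλ = -0.8891°
y = sin Δλ · cos φ₂ = -0.005216
x = cos φ₁ sin φ₂ − sin φ₁ cos φ₂ cos Δλ = -0.002461
θ = atan2(y, x) = -115.2605° → 244.7395° (mod 360°)

244.7°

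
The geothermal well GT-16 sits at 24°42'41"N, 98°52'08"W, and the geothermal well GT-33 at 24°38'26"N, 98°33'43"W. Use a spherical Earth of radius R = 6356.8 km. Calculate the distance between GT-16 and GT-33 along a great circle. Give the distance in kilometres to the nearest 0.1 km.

31.9 km

GT-16: φ = +24.71139°, λ = -98.86889°
GT-33: φ = +24.64056°, λ = -98.56194°
Δφ = -0.0708°,  Δλ = 0.3069°
a = sin²(Δφ/2) + cos φ₁ cos φ₂ sin²(Δλ/2) = 0.000006
c = 2·arcsin(√a) = 0.005023 rad = 0.2878°
d = R·c = 6356.8 × 0.005023 = 31.9 km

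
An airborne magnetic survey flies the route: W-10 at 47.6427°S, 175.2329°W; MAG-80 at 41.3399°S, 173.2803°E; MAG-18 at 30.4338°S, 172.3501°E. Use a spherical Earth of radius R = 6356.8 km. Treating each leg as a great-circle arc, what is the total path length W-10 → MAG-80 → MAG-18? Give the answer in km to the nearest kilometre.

W-10→MAG-80: c = 0.180112 rad, d = 1144.94 km
MAG-80→MAG-18: c = 0.190798 rad, d = 1212.86 km
Total = 1144.94 + 1212.86 = 2357.80 km

2358 km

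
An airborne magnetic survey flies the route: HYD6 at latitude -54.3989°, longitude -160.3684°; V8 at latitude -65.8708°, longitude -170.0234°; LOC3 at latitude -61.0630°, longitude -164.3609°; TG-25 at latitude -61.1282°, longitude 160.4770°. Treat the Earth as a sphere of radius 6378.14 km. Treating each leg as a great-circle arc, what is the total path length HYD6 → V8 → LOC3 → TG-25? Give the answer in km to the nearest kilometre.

HYD6→V8: c = 0.216517 rad, d = 1380.98 km
V8→LOC3: c = 0.094732 rad, d = 604.21 km
LOC3→TG-25: c = 0.293045 rad, d = 1869.08 km
Total = 1380.98 + 604.21 + 1869.08 = 3854.28 km

3854 km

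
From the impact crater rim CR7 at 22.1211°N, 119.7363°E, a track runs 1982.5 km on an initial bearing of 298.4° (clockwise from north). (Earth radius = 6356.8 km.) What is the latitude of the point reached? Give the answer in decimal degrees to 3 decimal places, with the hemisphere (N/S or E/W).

29.577°N

δ = d/R = 1982.5/6356.8 = 0.311871 rad
φ₂ = arcsin(sin φ₁ cos δ + cos φ₁ sin δ cos θ)
   = arcsin(0.37657·0.95176 + 0.92639·0.30684·0.47562) = 29.57735°
λ₂ = λ₁ + atan2(sin θ sin δ cos φ₁, cos δ − sin φ₁ sin φ₂) = 101.65578°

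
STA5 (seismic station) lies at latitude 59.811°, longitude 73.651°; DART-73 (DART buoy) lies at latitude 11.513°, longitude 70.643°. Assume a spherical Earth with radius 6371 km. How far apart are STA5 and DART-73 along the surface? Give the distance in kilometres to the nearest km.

Δφ = -48.2980°,  Δλ = -3.0080°
a = sin²(Δφ/2) + cos φ₁ cos φ₂ sin²(Δλ/2) = 0.167711
c = 2·arcsin(√a) = 0.843868 rad = 48.3501°
d = R·c = 6371 × 0.843868 = 5376.3 km

5376 km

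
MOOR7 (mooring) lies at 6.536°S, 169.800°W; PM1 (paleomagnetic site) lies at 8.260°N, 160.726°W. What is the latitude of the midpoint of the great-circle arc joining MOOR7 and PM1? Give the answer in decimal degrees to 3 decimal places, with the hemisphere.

0.865°N

Bx = cos φ₂ cos Δλ = 0.977242,  By = cos φ₂ sin Δλ = 0.156074
φₘ = atan2(sin φ₁ + sin φ₂, √((cos φ₁ + Bx)² + By²)) = 0.86471°
λₘ = λ₁ + atan2(By, cos φ₁ + Bx) = -165.27188°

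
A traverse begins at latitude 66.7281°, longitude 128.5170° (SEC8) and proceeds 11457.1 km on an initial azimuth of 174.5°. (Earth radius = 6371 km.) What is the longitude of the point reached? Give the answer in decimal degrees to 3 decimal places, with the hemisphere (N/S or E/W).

135.160°E

δ = d/R = 11457.1/6371 = 1.798321 rad
φ₂ = arcsin(sin φ₁ cos δ + cos φ₁ sin δ cos θ)
   = arcsin(0.91864·-0.22557 + 0.39510·0.97423·-0.99540) = -36.18218°
λ₂ = λ₁ + atan2(sin θ sin δ cos φ₁, cos δ − sin φ₁ sin φ₂) = 135.16022°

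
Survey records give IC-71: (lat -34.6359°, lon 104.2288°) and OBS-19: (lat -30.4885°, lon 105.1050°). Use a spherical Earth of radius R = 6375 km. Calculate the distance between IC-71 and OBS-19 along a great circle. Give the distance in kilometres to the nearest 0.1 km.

Δφ = 4.1474°,  Δλ = 0.8762°
a = sin²(Δφ/2) + cos φ₁ cos φ₂ sin²(Δλ/2) = 0.001351
c = 2·arcsin(√a) = 0.073523 rad = 4.2126°
d = R·c = 6375 × 0.073523 = 468.7 km

468.7 km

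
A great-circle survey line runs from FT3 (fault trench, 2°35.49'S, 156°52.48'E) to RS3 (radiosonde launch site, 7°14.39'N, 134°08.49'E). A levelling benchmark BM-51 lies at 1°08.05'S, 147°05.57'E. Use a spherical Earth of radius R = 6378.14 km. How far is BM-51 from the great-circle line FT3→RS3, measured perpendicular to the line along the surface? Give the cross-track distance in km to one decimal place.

FT3: φ = -2.59150°, λ = +156.87467°
RS3: φ = +7.23983°, λ = +134.14150°
BM-51: φ = -1.13417°, λ = +147.09283°
δ₁₃ = central angle FT3→BM-51 = 0.172515 rad  (haversine)
θ₁₃ = bearing FT3→BM-51 = 278.298°,  θ₁₂ = bearing FT3→RS3 = 293.572°
dₓₜ = R·arcsin(sin δ₁₃ · sin(θ₁₃ − θ₁₂)) = 6378.14·arcsin(0.17166·sin(-15.274°)) = -288.526 km
|dₓₜ| = 288.526 km

288.5 km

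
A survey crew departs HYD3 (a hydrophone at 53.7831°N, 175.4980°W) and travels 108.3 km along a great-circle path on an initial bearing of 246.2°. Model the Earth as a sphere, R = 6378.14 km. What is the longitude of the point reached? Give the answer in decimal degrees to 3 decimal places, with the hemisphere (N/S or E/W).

176.990°W

δ = d/R = 108.3/6378.14 = 0.016980 rad
φ₂ = arcsin(sin φ₁ cos δ + cos φ₁ sin δ cos θ)
   = arcsin(0.80679·0.99986 + 0.59084·0.01698·-0.40355) = 53.38116°
λ₂ = λ₁ + atan2(sin θ sin δ cos φ₁, cos δ − sin φ₁ sin φ₂) = -176.99040°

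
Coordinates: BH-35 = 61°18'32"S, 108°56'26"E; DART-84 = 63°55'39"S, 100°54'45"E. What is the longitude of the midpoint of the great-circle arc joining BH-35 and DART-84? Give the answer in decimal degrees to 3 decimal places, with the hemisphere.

BH-35: φ = -61.30889°, λ = +108.94056°
DART-84: φ = -63.92750°, λ = +100.91250°
Bx = cos φ₂ cos Δλ = 0.435201,  By = cos φ₂ sin Δλ = -0.061381
φₘ = atan2(sin φ₁ + sin φ₂, √((cos φ₁ + Bx)² + By²)) = -62.67551°
λₘ = λ₁ + atan2(By, cos φ₁ + Bx) = 105.10395°

105.104°E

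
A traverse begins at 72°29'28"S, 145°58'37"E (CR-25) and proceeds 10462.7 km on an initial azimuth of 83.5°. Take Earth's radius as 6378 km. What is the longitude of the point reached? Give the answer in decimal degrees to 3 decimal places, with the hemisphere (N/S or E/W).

CR-25: φ = -72.49111°, λ = +145.97694°
δ = d/R = 10462.7/6378 = 1.640436 rad
φ₂ = arcsin(sin φ₁ cos δ + cos φ₁ sin δ cos θ)
   = arcsin(-0.95367·-0.06958 + 0.30085·0.99758·0.11320) = 5.75844°
λ₂ = λ₁ + atan2(sin θ sin δ cos φ₁, cos δ − sin φ₁ sin φ₂) = -129.02575°

129.026°W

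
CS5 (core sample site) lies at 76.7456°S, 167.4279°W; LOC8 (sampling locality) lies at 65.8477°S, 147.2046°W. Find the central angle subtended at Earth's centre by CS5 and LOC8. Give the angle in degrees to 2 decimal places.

Δφ = 10.8979°,  Δλ = 20.2233°
a = sin²(Δφ/2) + cos φ₁ cos φ₂ sin²(Δλ/2) = 0.011909
c = 2·arcsin(√a) = 0.218690 rad = 12.5300°

12.53°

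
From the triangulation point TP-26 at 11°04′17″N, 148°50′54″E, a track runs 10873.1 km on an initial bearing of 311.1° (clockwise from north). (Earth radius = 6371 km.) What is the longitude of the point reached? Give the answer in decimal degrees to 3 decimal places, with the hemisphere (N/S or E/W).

TP-26: φ = +11.07139°, λ = +148.84833°
δ = d/R = 10873.1/6371 = 1.706655 rad
φ₂ = arcsin(sin φ₁ cos δ + cos φ₁ sin δ cos θ)
   = arcsin(0.19203·-0.13544 + 0.98139·0.99079·0.65738) = 37.82029°
λ₂ = λ₁ + atan2(sin θ sin δ cos φ₁, cos δ − sin φ₁ sin φ₂) = 39.78575°

39.786°E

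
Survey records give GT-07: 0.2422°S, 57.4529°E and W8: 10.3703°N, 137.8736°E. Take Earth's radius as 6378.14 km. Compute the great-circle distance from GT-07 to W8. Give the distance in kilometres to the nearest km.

Δφ = 10.6125°,  Δλ = 80.4207°
a = sin²(Δφ/2) + cos φ₁ cos φ₂ sin²(Δλ/2) = 0.418534
c = 2·arcsin(√a) = 1.407135 rad = 80.6229°
d = R·c = 6378.14 × 1.407135 = 8974.9 km

8975 km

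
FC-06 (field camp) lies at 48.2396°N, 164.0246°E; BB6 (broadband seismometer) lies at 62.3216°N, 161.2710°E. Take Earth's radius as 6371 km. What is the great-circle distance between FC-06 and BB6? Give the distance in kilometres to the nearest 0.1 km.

Δφ = 14.0820°,  Δλ = -2.7536°
a = sin²(Δφ/2) + cos φ₁ cos φ₂ sin²(Δλ/2) = 0.015204
c = 2·arcsin(√a) = 0.247241 rad = 14.1659°
d = R·c = 6371 × 0.247241 = 1575.2 km

1575.2 km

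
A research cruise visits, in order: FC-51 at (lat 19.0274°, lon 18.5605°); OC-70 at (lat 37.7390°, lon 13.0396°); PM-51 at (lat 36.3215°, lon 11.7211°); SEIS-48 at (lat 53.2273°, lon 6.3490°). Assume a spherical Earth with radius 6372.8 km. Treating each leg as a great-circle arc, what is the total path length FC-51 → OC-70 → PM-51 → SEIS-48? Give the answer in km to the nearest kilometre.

4272 km

FC-51→OC-70: c = 0.337222 rad, d = 2149.05 km
OC-70→PM-51: c = 0.030814 rad, d = 196.37 km
PM-51→SEIS-48: c = 0.302262 rad, d = 1926.25 km
Total = 2149.05 + 196.37 + 1926.25 = 4271.68 km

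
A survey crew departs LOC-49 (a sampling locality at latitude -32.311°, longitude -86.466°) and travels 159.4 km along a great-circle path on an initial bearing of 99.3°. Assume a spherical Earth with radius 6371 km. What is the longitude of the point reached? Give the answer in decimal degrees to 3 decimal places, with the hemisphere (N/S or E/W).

δ = d/R = 159.4/6371 = 0.025020 rad
φ₂ = arcsin(sin φ₁ cos δ + cos φ₁ sin δ cos θ)
   = arcsin(-0.53451·0.99969 + 0.84516·0.02502·-0.16160) = -32.53157°
λ₂ = λ₁ + atan2(sin θ sin δ cos φ₁, cos δ − sin φ₁ sin φ₂) = -84.78798°

84.788°W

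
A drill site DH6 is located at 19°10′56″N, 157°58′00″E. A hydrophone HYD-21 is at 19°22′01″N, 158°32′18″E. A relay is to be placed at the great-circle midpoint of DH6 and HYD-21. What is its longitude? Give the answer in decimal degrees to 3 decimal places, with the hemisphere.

158.252°E

DH6: φ = +19.18222°, λ = +157.96667°
HYD-21: φ = +19.36694°, λ = +158.53833°
Bx = cos φ₂ cos Δλ = 0.943367,  By = cos φ₂ sin Δλ = 0.009413
φₘ = atan2(sin φ₁ + sin φ₂, √((cos φ₁ + Bx)² + By²)) = 19.27481°
λₘ = λ₁ + atan2(By, cos φ₁ + Bx) = 158.25234°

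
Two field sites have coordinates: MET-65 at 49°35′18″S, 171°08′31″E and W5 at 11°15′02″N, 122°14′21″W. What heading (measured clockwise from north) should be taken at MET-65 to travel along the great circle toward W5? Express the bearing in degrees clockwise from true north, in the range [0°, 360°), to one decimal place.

64.8°

MET-65: φ = -49.58833°, λ = +171.14194°
W5: φ = +11.25056°, λ = -122.23917°
Δλ = 66.6189°
y = sin Δλ · cos φ₂ = 0.900247
x = cos φ₁ sin φ₂ − sin φ₁ cos φ₂ cos Δλ = 0.422832
θ = atan2(y, x) = 64.8413° → 64.8413° (mod 360°)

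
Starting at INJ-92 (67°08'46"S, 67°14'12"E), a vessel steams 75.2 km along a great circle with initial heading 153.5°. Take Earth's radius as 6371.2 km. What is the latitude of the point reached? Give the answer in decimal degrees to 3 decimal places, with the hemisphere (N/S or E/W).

67.749°S

INJ-92: φ = -67.14611°, λ = +67.23667°
δ = d/R = 75.2/6371.2 = 0.011803 rad
φ₂ = arcsin(sin φ₁ cos δ + cos φ₁ sin δ cos θ)
   = arcsin(-0.92150·0.99993 + 0.38838·0.01180·-0.89493) = -67.74939°
λ₂ = λ₁ + atan2(sin θ sin δ cos φ₁, cos δ − sin φ₁ sin φ₂) = 68.03357°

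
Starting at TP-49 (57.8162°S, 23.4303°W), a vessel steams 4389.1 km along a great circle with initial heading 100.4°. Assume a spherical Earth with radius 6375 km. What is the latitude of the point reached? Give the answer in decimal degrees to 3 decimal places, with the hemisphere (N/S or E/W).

δ = d/R = 4389.1/6375 = 0.688486 rad
φ₂ = arcsin(sin φ₁ cos δ + cos φ₁ sin δ cos θ)
   = arcsin(-0.84634·0.77221 + 0.53264·0.63537·-0.18052) = -45.61415°
λ₂ = λ₁ + atan2(sin θ sin δ cos φ₁, cos δ − sin φ₁ sin φ₂) = 39.87504°

45.614°S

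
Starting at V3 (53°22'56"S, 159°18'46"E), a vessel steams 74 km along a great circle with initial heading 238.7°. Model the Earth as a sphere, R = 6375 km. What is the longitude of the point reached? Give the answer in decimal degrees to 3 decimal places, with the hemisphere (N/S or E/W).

V3: φ = -53.38222°, λ = +159.31278°
δ = d/R = 74/6375 = 0.011608 rad
φ₂ = arcsin(sin φ₁ cos δ + cos φ₁ sin δ cos θ)
   = arcsin(-0.80263·0.99993 + 0.59647·0.01161·-0.51952) = -53.72392°
λ₂ = λ₁ + atan2(sin θ sin δ cos φ₁, cos δ − sin φ₁ sin φ₂) = 158.35229°

158.352°E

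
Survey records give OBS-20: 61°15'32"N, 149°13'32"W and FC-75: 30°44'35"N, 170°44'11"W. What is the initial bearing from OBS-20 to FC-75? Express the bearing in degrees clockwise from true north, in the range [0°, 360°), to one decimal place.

214.7°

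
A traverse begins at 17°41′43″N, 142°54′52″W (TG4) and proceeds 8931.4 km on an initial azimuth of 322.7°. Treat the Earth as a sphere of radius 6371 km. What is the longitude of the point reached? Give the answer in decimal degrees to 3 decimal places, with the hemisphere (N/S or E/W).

119.628°E

TG4: φ = +17.69528°, λ = -142.91444°
δ = d/R = 8931.4/6371 = 1.401884 rad
φ₂ = arcsin(sin φ₁ cos δ + cos φ₁ sin δ cos θ)
   = arcsin(0.30395·0.16811 + 0.95269·0.98577·0.79547) = 52.95375°
λ₂ = λ₁ + atan2(sin θ sin δ cos φ₁, cos δ − sin φ₁ sin φ₂) = 119.62842°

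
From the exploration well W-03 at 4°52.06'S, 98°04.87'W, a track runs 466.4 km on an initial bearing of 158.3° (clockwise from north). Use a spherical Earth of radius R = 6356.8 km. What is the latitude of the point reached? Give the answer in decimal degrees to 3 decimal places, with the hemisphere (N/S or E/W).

8.771°S

W-03: φ = -4.86767°, λ = -98.08117°
δ = d/R = 466.4/6356.8 = 0.073370 rad
φ₂ = arcsin(sin φ₁ cos δ + cos φ₁ sin δ cos θ)
   = arcsin(-0.08485·0.99731 + 0.99639·0.07330·-0.92913) = -8.77127°
λ₂ = λ₁ + atan2(sin θ sin δ cos φ₁, cos δ − sin φ₁ sin φ₂) = -96.50964°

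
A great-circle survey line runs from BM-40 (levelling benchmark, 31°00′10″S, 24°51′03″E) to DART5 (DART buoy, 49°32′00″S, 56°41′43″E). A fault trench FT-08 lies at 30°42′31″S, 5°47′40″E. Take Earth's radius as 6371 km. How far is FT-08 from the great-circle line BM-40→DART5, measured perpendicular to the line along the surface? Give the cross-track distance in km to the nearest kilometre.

1404 km

BM-40: φ = -31.00278°, λ = +24.85083°
DART5: φ = -49.53333°, λ = +56.69528°
FT-08: φ = -30.70861°, λ = +5.79444°
δ₁₃ = central angle BM-40→FT-08 = 0.285218 rad  (haversine)
θ₁₃ = bearing BM-40→FT-08 = 266.100°,  θ₁₂ = bearing BM-40→DART5 = 137.072°
dₓₜ = R·arcsin(sin δ₁₃ · sin(θ₁₃ − θ₁₂)) = 6371·arcsin(0.28137·sin(129.029°)) = 1403.868 km
|dₓₜ| = 1403.868 km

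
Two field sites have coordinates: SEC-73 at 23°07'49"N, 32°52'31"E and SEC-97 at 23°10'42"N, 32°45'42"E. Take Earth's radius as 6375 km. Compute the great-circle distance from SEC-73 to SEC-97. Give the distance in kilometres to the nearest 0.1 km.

12.8 km

SEC-73: φ = +23.13028°, λ = +32.87528°
SEC-97: φ = +23.17833°, λ = +32.76167°
Δφ = 0.0481°,  Δλ = -0.1136°
a = sin²(Δφ/2) + cos φ₁ cos φ₂ sin²(Δλ/2) = 0.000001
c = 2·arcsin(√a) = 0.002007 rad = 0.1150°
d = R·c = 6375 × 0.002007 = 12.8 km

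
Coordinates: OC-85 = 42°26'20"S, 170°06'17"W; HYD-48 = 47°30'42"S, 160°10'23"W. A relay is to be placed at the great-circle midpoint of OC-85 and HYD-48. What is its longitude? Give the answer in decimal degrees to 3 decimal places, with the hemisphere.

OC-85: φ = -42.43889°, λ = -170.10472°
HYD-48: φ = -47.51167°, λ = -160.17306°
Bx = cos φ₂ cos Δλ = 0.665318,  By = cos φ₂ sin Δλ = 0.116496
φₘ = atan2(sin φ₁ + sin φ₂, √((cos φ₁ + Bx)² + By²)) = -45.08280°
λₘ = λ₁ + atan2(By, cos φ₁ + Bx) = -165.35922°

165.359°W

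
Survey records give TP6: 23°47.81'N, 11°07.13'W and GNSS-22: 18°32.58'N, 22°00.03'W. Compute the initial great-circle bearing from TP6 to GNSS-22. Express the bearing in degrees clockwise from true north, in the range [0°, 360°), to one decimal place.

TP6: φ = +23.79683°, λ = -11.11883°
GNSS-22: φ = +18.54300°, λ = -22.00050°
Δλ = -10.8817°
y = sin Δλ · cos φ₂ = -0.178981
x = cos φ₁ sin φ₂ − sin φ₁ cos φ₂ cos Δλ = -0.084690
θ = atan2(y, x) = -115.3225° → 244.6775° (mod 360°)

244.7°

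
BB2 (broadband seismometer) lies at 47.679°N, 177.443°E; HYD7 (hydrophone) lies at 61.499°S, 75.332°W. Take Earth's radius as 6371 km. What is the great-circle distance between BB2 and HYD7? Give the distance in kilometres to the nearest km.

Δφ = -109.1780°,  Δλ = 107.2250°
a = sin²(Δφ/2) + cos φ₁ cos φ₂ sin²(Δλ/2) = 0.872457
c = 2·arcsin(√a) = 2.411203 rad = 138.1518°
d = R·c = 6371 × 2.411203 = 15361.8 km

15362 km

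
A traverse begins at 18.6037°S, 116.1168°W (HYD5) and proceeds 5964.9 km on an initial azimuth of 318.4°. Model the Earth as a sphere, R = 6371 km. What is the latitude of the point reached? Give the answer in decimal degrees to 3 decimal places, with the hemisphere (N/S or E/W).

δ = d/R = 5964.9/6371 = 0.936258 rad
φ₂ = arcsin(sin φ₁ cos δ + cos φ₁ sin δ cos θ)
   = arcsin(-0.31902·0.59281 + 0.94775·0.80535·0.74780) = 22.43596°
λ₂ = λ₁ + atan2(sin θ sin δ cos φ₁, cos δ − sin φ₁ sin φ₂) = -151.46028°

22.436°N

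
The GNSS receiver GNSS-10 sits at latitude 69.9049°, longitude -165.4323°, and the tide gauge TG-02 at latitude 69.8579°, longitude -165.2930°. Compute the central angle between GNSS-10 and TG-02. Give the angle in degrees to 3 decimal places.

0.067°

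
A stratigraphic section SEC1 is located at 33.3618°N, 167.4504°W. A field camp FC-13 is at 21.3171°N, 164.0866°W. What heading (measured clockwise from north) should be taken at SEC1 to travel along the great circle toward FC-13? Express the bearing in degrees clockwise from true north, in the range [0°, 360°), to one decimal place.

Δλ = 3.3638°
y = sin Δλ · cos φ₂ = 0.054661
x = cos φ₁ sin φ₂ − sin φ₁ cos φ₂ cos Δλ = -0.207792
θ = atan2(y, x) = 165.2618° → 165.2618° (mod 360°)

165.3°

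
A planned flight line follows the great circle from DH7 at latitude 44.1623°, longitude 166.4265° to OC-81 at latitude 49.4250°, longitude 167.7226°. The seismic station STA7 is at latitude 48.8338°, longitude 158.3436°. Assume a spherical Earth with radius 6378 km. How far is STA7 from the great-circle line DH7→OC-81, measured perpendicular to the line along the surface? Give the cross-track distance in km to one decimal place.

670.9 km

δ₁₃ = central angle DH7→STA7 = 0.126679 rad  (haversine)
θ₁₃ = bearing DH7→STA7 = 312.898°,  θ₁₂ = bearing DH7→OC-81 = 9.101°
dₓₜ = R·arcsin(sin δ₁₃ · sin(θ₁₃ − θ₁₂)) = 6378·arcsin(0.12634·sin(303.796°)) = -670.872 km
|dₓₜ| = 670.872 km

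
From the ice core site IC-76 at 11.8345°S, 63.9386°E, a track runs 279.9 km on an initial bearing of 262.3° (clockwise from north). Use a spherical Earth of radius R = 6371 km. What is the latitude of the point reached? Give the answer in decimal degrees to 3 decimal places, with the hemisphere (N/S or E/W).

12.160°S

δ = d/R = 279.9/6371 = 0.043933 rad
φ₂ = arcsin(sin φ₁ cos δ + cos φ₁ sin δ cos θ)
   = arcsin(-0.20509·0.99904 + 0.97874·0.04392·-0.13399) = -12.16027°
λ₂ = λ₁ + atan2(sin θ sin δ cos φ₁, cos δ − sin φ₁ sin φ₂) = 61.38682°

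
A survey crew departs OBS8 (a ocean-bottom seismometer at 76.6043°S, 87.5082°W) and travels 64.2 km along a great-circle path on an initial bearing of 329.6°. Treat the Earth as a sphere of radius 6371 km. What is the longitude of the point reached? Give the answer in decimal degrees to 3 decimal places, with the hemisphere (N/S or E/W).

δ = d/R = 64.2/6371 = 0.010077 rad
φ₂ = arcsin(sin φ₁ cos δ + cos φ₁ sin δ cos θ)
   = arcsin(-0.97279·0.99995 + 0.23167·0.01008·0.86251) = -76.10330°
λ₂ = λ₁ + atan2(sin θ sin δ cos φ₁, cos δ − sin φ₁ sin φ₂) = -88.72476°

88.725°W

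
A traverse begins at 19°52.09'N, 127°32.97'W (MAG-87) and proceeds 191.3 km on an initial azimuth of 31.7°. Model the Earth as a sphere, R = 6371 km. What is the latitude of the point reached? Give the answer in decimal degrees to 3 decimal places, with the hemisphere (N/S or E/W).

21.329°N

MAG-87: φ = +19.86817°, λ = -127.54950°
δ = d/R = 191.3/6371 = 0.030027 rad
φ₂ = arcsin(sin φ₁ cos δ + cos φ₁ sin δ cos θ)
   = arcsin(0.33986·0.99955 + 0.94048·0.03002·0.85081) = 21.32924°
λ₂ = λ₁ + atan2(sin θ sin δ cos φ₁, cos δ − sin φ₁ sin φ₂) = -126.57910°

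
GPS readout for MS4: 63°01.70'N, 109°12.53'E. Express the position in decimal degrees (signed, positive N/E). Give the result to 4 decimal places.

+63.0283°, +109.2088°

lat: 63.0283° N → +63.0283°
lon: 109.2088° E → +109.2088°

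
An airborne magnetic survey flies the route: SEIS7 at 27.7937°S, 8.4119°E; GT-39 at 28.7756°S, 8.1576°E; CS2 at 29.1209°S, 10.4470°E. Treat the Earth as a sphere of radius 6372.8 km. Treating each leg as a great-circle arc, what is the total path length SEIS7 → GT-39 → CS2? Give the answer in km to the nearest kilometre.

338 km

SEIS7→GT-39: c = 0.017577 rad, d = 112.02 km
GT-39→CS2: c = 0.035480 rad, d = 226.11 km
Total = 112.02 + 226.11 = 338.12 km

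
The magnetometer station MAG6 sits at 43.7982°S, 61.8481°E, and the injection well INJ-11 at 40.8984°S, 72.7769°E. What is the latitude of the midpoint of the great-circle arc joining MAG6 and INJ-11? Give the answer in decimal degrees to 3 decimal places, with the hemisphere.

42.478°S

Bx = cos φ₂ cos Δλ = 0.742163,  By = cos φ₂ sin Δλ = 0.143305
φₘ = atan2(sin φ₁ + sin φ₂, √((cos φ₁ + Bx)² + By²)) = -42.47818°
λₘ = λ₁ + atan2(By, cos φ₁ + Bx) = 67.43895°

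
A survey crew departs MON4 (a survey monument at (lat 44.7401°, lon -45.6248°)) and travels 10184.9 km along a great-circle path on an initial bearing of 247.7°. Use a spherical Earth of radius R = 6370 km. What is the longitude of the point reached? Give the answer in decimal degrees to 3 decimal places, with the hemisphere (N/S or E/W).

120.669°W

δ = d/R = 10184.9/6370 = 1.598885 rad
φ₂ = arcsin(sin φ₁ cos δ + cos φ₁ sin δ cos θ)
   = arcsin(0.70389·-0.02809 + 0.71031·0.99961·-0.37946) = -16.80966°
λ₂ = λ₁ + atan2(sin θ sin δ cos φ₁, cos δ − sin φ₁ sin φ₂) = -120.66931°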